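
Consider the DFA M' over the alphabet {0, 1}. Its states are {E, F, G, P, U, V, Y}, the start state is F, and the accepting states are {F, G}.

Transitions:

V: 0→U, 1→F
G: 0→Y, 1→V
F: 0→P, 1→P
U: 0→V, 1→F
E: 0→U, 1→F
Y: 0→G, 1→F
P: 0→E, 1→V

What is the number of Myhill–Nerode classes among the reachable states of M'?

Reachable states from the start: {E,F,P,U,V}. Unreachable: {G,Y} — drop them.
Initial partition by acceptance: {F} | {E,P,U,V}.
On input 1, block {E,P,U,V} splits into {E,U,V} and {P}.
Stable partition: {F} | {E,U,V} | {P} — 3 equivalence classes.

3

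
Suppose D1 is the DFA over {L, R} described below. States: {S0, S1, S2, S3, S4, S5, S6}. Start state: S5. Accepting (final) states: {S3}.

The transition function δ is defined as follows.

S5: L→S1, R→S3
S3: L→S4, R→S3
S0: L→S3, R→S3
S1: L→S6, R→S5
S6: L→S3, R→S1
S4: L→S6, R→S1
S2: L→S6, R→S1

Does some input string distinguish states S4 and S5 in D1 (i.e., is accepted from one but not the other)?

States {S0,S2} cannot be reached from the start state, so discard them.
Initial partition by acceptance: {S3} | {S1,S4,S5,S6}.
On input L, block {S1,S4,S5,S6} splits into {S1,S4,S5} and {S6}.
Split {S1,S4,S5} by δ(·,L) → {S1,S4} and {S5}.
On input R, block {S1,S4} splits into {S1} and {S4}.
No further refinement is possible. Final partition (5 blocks): {S3} | {S1} | {S6} | {S5} | {S4}.
S4 and S5 end up in different blocks, so they are distinguishable. For instance, the string 'R' is accepted from only S5.

Yes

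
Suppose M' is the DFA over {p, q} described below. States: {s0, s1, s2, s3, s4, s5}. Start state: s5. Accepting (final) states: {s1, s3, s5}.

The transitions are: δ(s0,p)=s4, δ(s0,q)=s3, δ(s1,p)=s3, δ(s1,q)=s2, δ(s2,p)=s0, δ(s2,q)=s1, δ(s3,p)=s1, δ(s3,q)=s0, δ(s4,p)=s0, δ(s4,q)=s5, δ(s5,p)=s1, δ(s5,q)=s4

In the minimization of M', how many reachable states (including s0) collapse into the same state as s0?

Every state is reachable, so we keep all 6.
P0 = {s1,s3,s5} | {s0,s2,s4}.
No further refinement is possible. Final partition (2 blocks): {s1,s3,s5} | {s0,s2,s4}.
State s0 belongs to the block {s0,s2,s4}, which has 3 states.

3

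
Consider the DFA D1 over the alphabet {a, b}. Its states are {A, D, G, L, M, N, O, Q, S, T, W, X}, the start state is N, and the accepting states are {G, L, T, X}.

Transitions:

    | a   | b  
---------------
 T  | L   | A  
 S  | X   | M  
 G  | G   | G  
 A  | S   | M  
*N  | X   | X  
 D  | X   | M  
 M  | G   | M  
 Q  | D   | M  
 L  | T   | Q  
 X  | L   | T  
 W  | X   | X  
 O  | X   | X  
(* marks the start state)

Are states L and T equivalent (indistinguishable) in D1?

First remove the unreachable states {O,W}; 10 states remain.
Initial partition by acceptance: {G,L,T,X} | {A,D,M,N,Q,S}.
On input b, block {G,L,T,X} splits into {G,X} and {L,T}.
On input a, block {G,X} splits into {X} and {G}.
Split {A,D,M,N,Q,S} by δ(·,a) → {D,N,S} and {A,Q} and {M}.
Refine {D,N,S} on symbol b: members go to different blocks, giving {D,S} and {N}.
The partition is now stable with 7 blocks: {X} | {D,S} | {L,T} | {G} | {A,Q} | {M} | {N}.
L and T lie in the same block of the stable partition, so they are equivalent — no string distinguishes them.

Yes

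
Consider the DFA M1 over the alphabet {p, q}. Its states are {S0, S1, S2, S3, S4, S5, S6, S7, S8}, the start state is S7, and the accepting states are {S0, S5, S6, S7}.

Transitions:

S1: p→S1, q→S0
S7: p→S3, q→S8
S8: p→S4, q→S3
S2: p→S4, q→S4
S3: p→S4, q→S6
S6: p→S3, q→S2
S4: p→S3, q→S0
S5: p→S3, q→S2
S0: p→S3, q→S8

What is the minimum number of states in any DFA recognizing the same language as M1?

Reachable states from the start: {S0,S2,S3,S4,S6,S7,S8}. Unreachable: {S1,S5} — drop them.
P0 = {S0,S6,S7} | {S2,S3,S4,S8}.
On input q, block {S2,S3,S4,S8} splits into {S2,S8} and {S3,S4}.
No further refinement is possible. Final partition (3 blocks): {S0,S6,S7} | {S2,S8} | {S3,S4}.

3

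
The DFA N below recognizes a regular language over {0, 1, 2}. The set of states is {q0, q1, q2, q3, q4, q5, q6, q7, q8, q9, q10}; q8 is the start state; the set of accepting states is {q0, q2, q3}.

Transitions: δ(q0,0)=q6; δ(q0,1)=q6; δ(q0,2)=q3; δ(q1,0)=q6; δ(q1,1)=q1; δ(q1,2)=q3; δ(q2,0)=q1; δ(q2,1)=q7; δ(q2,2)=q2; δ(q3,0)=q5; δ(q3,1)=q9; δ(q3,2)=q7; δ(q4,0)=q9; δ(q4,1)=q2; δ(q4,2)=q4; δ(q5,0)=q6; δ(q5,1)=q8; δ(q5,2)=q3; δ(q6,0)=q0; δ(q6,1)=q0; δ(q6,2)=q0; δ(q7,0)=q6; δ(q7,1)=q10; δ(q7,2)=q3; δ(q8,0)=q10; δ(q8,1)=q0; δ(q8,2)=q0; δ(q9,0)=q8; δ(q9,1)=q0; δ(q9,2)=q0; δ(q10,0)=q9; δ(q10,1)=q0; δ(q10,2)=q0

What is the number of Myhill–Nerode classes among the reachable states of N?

First remove the unreachable states {q1,q2,q4}; 8 states remain.
Initial partition by acceptance: {q0,q3} | {q5,q6,q7,q8,q9,q10}.
Split {q0,q3} by δ(·,2) → {q0} and {q3}.
Split {q5,q6,q7,q8,q9,q10} by δ(·,0) → {q5,q7,q8,q9,q10} and {q6}.
Refine {q5,q7,q8,q9,q10} on symbol 0: members go to different blocks, giving {q8,q9,q10} and {q5,q7}.
Stable partition: {q0} | {q8,q9,q10} | {q3} | {q6} | {q5,q7} — 5 equivalence classes.

5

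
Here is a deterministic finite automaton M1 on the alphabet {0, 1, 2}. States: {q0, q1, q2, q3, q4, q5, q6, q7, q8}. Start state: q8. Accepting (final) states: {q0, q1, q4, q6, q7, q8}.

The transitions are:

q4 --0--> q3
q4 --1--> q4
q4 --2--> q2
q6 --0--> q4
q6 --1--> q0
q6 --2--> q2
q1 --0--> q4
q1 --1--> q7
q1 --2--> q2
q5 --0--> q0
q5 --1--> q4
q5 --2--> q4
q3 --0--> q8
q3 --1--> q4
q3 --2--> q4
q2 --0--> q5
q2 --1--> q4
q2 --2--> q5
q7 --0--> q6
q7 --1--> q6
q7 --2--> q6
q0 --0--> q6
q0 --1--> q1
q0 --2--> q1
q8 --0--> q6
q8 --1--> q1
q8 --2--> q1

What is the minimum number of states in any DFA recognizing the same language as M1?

All states are reachable from the start state.
Start with accepting vs non-accepting: {q0,q1,q4,q6,q7,q8} | {q2,q3,q5}.
Split {q0,q1,q4,q6,q7,q8} by δ(·,0) → {q0,q1,q6,q7,q8} and {q4}.
Refine {q0,q1,q6,q7,q8} on symbol 0: members go to different blocks, giving {q0,q7,q8} and {q1,q6}.
Split {q2,q3,q5} by δ(·,0) → {q3,q5} and {q2}.
The partition is now stable with 5 blocks: {q0,q7,q8} | {q3,q5} | {q4} | {q1,q6} | {q2}.

5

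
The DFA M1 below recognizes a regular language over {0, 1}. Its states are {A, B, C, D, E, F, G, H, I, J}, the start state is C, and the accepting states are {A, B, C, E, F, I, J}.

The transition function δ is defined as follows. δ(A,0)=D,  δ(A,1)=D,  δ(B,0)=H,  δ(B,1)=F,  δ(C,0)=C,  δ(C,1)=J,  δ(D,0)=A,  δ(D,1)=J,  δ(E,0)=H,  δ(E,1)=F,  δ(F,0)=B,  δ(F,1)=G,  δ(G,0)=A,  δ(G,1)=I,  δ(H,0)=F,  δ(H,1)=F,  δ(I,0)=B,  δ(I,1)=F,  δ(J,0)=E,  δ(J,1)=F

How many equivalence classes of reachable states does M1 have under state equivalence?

All states are reachable from the start state.
P0 = {A,B,C,E,F,I,J} | {D,G,H}.
Split {A,B,C,E,F,I,J} by δ(·,0) → {C,F,I,J} and {A,B,E}.
Split {C,F,I,J} by δ(·,0) → {F,I,J} and {C}.
Split {F,I,J} by δ(·,1) → {I,J} and {F}.
Split {D,G,H} by δ(·,0) → {D,G} and {H}.
On input 0, block {A,B,E} splits into {B,E} and {A}.
The partition is now stable with 7 blocks: {I,J} | {D,G} | {B,E} | {C} | {F} | {H} | {A}.

7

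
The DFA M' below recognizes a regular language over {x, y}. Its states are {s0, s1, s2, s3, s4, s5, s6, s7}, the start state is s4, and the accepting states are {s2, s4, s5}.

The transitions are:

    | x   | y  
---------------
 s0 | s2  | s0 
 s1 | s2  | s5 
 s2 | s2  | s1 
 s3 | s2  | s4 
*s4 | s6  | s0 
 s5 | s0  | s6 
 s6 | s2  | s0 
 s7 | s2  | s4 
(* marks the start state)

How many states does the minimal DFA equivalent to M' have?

Reachable states from the start: {s0,s1,s2,s4,s5,s6}. Unreachable: {s3,s7} — drop them.
Start with accepting vs non-accepting: {s2,s4,s5} | {s0,s1,s6}.
Split {s2,s4,s5} by δ(·,x) → {s4,s5} and {s2}.
Refine {s0,s1,s6} on symbol y: members go to different blocks, giving {s0,s6} and {s1}.
No further refinement is possible. Final partition (4 blocks): {s4,s5} | {s0,s6} | {s2} | {s1}.

4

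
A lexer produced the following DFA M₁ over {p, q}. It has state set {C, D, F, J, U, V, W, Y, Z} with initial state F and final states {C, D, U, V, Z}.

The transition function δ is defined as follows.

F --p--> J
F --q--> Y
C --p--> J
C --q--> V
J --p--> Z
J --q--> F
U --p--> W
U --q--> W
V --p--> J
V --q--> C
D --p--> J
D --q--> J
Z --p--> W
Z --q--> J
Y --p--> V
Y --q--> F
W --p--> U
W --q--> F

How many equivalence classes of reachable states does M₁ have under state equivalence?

5

First remove the unreachable states {D}; 8 states remain.
Start with accepting vs non-accepting: {C,U,V,Z} | {F,J,W,Y}.
Split {C,U,V,Z} by δ(·,q) → {C,V} and {U,Z}.
On input p, block {F,J,W,Y} splits into {J,W} and {Y} and {F}.
The partition is now stable with 5 blocks: {C,V} | {J,W} | {U,Z} | {Y} | {F}.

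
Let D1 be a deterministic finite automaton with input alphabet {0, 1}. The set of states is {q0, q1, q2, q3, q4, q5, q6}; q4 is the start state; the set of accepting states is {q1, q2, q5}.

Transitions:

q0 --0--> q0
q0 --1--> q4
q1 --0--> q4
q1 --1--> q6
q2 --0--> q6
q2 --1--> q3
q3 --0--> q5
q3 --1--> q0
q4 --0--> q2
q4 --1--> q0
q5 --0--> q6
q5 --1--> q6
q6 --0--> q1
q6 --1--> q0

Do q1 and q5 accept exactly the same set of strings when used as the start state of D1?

Yes

Initial partition by acceptance: {q1,q2,q5} | {q0,q3,q4,q6}.
Split {q0,q3,q4,q6} by δ(·,0) → {q3,q4,q6} and {q0}.
The partition is now stable with 3 blocks: {q1,q2,q5} | {q3,q4,q6} | {q0}.
q1 and q5 lie in the same block of the stable partition, so they are equivalent — no string distinguishes them.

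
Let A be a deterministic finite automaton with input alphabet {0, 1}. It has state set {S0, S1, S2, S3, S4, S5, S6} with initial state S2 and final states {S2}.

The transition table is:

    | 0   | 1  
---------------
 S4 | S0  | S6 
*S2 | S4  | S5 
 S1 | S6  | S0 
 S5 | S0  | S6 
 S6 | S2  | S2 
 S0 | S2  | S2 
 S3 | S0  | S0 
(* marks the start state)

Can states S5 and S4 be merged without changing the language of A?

Yes

States {S1,S3} cannot be reached from the start state, so discard them.
Start with accepting vs non-accepting: {S2} | {S0,S4,S5,S6}.
On input 0, block {S0,S4,S5,S6} splits into {S0,S6} and {S4,S5}.
The partition is now stable with 3 blocks: {S2} | {S0,S6} | {S4,S5}.
S5 and S4 lie in the same block of the stable partition, so they are equivalent — no string distinguishes them.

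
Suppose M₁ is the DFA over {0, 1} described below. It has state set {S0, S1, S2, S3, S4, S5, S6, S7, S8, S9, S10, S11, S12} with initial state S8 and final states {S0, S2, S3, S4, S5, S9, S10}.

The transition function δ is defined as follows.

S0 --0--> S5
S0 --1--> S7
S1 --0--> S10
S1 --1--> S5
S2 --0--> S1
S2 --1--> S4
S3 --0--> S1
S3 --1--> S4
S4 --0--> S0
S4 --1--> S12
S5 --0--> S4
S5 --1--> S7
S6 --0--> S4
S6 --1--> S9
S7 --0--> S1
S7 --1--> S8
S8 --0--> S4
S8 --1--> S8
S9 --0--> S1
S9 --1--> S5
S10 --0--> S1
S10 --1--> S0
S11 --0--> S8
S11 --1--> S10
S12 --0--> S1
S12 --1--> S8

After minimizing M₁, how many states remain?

5

States {S2,S3,S6,S9,S11} cannot be reached from the start state, so discard them.
Initial partition by acceptance: {S0,S4,S5,S10} | {S1,S7,S8,S12}.
Refine {S0,S4,S5,S10} on symbol 0: members go to different blocks, giving {S0,S4,S5} and {S10}.
On input 0, block {S1,S7,S8,S12} splits into {S7,S12} and {S1} and {S8}.
Stable partition: {S0,S4,S5} | {S7,S12} | {S10} | {S1} | {S8} — 5 equivalence classes.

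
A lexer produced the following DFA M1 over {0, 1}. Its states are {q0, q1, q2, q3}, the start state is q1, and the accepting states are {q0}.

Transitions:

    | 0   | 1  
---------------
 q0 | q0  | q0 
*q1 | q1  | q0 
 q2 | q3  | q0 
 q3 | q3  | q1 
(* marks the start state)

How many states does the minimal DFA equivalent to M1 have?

2

States {q2,q3} cannot be reached from the start state, so discard them.
Start with accepting vs non-accepting: {q0} | {q1}.
Stable partition: {q0} | {q1} — 2 equivalence classes.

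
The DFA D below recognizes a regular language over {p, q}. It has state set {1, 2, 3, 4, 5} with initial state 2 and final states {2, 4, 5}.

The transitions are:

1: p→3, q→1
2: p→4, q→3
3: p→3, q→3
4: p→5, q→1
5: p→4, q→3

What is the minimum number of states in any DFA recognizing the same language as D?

2

All states are reachable from the start state.
Start with accepting vs non-accepting: {2,4,5} | {1,3}.
Stable partition: {2,4,5} | {1,3} — 2 equivalence classes.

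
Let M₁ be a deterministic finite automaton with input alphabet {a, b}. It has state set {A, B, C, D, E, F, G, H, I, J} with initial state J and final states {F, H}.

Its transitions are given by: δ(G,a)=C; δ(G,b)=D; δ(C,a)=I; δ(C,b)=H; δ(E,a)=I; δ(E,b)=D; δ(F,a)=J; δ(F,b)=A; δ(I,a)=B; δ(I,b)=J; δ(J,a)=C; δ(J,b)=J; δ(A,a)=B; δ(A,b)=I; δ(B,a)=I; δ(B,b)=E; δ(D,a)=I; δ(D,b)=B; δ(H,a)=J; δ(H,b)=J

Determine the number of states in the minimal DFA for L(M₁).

5

First remove the unreachable states {A,F,G}; 7 states remain.
P0 = {H} | {B,C,D,E,I,J}.
Refine {B,C,D,E,I,J} on symbol b: members go to different blocks, giving {B,D,E,I,J} and {C}.
Split {B,D,E,I,J} by δ(·,a) → {B,D,E,I} and {J}.
Split {B,D,E,I} by δ(·,b) → {B,D,E} and {I}.
Stable partition: {H} | {B,D,E} | {C} | {J} | {I} — 5 equivalence classes.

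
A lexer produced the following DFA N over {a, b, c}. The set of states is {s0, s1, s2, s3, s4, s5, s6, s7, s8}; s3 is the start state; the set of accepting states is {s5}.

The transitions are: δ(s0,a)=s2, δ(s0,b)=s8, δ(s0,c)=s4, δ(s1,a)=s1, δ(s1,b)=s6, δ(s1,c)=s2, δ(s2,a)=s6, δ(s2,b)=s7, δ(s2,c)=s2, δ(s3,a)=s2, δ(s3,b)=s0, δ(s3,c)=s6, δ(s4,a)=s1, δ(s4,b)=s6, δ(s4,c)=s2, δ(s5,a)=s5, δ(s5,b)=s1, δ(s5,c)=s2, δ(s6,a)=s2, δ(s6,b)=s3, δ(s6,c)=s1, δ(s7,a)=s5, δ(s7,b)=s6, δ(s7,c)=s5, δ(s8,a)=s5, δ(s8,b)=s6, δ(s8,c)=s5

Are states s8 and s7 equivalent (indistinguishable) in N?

Every state is reachable, so we keep all 9.
Start with accepting vs non-accepting: {s5} | {s0,s1,s2,s3,s4,s6,s7,s8}.
Split {s0,s1,s2,s3,s4,s6,s7,s8} by δ(·,a) → {s0,s1,s2,s3,s4,s6} and {s7,s8}.
Split {s0,s1,s2,s3,s4,s6} by δ(·,b) → {s1,s3,s4,s6} and {s0,s2}.
Split {s1,s3,s4,s6} by δ(·,a) → {s1,s4} and {s3,s6}.
Refine {s0,s2} on symbol a: members go to different blocks, giving {s0} and {s2}.
Refine {s3,s6} on symbol b: members go to different blocks, giving {s3} and {s6}.
No further refinement is possible. Final partition (7 blocks): {s5} | {s1,s4} | {s7,s8} | {s0} | {s3} | {s2} | {s6}.
s8 and s7 lie in the same block of the stable partition, so they are equivalent — no string distinguishes them.

Yes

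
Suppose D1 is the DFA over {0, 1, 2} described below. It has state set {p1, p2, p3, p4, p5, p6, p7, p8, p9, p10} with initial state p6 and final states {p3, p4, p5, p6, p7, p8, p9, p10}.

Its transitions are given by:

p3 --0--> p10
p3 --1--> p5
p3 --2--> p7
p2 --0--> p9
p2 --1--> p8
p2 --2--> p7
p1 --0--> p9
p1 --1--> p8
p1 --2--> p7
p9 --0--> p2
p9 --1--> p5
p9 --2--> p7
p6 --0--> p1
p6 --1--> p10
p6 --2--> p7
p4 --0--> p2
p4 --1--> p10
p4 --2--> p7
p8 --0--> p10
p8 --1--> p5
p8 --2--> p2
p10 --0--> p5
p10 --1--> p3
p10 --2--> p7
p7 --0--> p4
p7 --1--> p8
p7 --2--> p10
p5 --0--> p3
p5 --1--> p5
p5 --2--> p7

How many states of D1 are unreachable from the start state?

0

A breadth-first search from the start state visits every state.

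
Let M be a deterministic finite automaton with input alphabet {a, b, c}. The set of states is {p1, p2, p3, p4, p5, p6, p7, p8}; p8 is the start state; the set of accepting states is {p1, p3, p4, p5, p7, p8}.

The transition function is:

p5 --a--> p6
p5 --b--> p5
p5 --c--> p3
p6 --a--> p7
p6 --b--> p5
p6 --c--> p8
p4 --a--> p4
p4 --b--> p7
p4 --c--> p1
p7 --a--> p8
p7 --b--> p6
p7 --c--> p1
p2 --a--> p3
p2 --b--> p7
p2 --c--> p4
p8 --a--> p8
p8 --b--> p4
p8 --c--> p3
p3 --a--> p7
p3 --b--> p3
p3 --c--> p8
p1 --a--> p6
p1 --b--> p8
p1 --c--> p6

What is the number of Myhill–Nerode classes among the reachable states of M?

7

First remove the unreachable states {p2}; 7 states remain.
P0 = {p1,p3,p4,p5,p7,p8} | {p6}.
Split {p1,p3,p4,p5,p7,p8} by δ(·,a) → {p3,p4,p7,p8} and {p1,p5}.
Split {p3,p4,p7,p8} by δ(·,b) → {p3,p4,p8} and {p7}.
Split {p3,p4,p8} by δ(·,a) → {p4,p8} and {p3}.
Refine {p4,p8} on symbol b: members go to different blocks, giving {p4} and {p8}.
On input b, block {p1,p5} splits into {p1} and {p5}.
The partition is now stable with 7 blocks: {p4} | {p6} | {p1} | {p7} | {p3} | {p8} | {p5}.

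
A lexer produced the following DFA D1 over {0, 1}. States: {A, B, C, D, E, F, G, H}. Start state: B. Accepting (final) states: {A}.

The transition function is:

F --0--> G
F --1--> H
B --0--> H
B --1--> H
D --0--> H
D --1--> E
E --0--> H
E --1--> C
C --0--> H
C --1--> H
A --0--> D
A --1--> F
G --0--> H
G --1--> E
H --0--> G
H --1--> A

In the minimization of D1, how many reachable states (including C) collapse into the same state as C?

2

Initial partition by acceptance: {A} | {B,C,D,E,F,G,H}.
Split {B,C,D,E,F,G,H} by δ(·,1) → {B,C,D,E,F,G} and {H}.
On input 0, block {B,C,D,E,F,G} splits into {B,C,D,E,G} and {F}.
Refine {B,C,D,E,G} on symbol 1: members go to different blocks, giving {D,E,G} and {B,C}.
Split {D,E,G} by δ(·,1) → {D,G} and {E}.
The partition is now stable with 6 blocks: {A} | {D,G} | {H} | {F} | {B,C} | {E}.
The equivalence class containing C is {B,C}, of size 2.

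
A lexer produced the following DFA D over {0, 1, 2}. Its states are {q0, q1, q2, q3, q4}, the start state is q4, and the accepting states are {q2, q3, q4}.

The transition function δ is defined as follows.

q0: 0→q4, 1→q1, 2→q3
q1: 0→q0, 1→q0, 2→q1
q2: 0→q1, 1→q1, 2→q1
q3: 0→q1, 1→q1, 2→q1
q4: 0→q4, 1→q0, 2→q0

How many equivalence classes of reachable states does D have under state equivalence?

4

First remove the unreachable states {q2}; 4 states remain.
Start with accepting vs non-accepting: {q3,q4} | {q0,q1}.
Split {q3,q4} by δ(·,0) → {q3} and {q4}.
Split {q0,q1} by δ(·,0) → {q0} and {q1}.
The partition is now stable with 4 blocks: {q3} | {q0} | {q4} | {q1}.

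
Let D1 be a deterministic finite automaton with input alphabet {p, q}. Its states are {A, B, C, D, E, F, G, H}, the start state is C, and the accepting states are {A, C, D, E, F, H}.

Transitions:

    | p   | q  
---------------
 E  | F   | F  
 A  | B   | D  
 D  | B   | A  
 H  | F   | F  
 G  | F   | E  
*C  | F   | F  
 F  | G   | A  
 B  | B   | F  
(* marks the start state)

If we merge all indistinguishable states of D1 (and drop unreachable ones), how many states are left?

5

Reachable states from the start: {A,B,C,D,E,F,G}. Unreachable: {H} — drop them.
P0 = {A,C,D,E,F} | {B,G}.
Refine {A,C,D,E,F} on symbol p: members go to different blocks, giving {A,D,F} and {C,E}.
On input p, block {B,G} splits into {B} and {G}.
Split {A,D,F} by δ(·,p) → {A,D} and {F}.
The partition is now stable with 5 blocks: {A,D} | {B} | {C,E} | {G} | {F}.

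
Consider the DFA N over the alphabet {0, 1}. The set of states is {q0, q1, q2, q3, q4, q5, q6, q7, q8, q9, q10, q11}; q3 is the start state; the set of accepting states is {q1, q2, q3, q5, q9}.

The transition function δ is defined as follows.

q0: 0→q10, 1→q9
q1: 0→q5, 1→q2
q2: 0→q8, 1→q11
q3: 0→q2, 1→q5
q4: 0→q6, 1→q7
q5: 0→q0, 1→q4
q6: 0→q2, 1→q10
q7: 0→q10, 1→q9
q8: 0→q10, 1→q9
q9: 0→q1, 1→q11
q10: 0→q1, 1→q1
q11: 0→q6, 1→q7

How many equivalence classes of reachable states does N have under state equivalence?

7

All states are reachable from the start state.
Start with accepting vs non-accepting: {q1,q2,q3,q5,q9} | {q0,q4,q6,q7,q8,q10,q11}.
On input 0, block {q1,q2,q3,q5,q9} splits into {q1,q3,q9} and {q2,q5}.
Refine {q1,q3,q9} on symbol 0: members go to different blocks, giving {q1,q3} and {q9}.
Refine {q0,q4,q6,q7,q8,q10,q11} on symbol 0: members go to different blocks, giving {q0,q4,q7,q8,q11} and {q6} and {q10}.
Split {q0,q4,q7,q8,q11} by δ(·,0) → {q0,q7,q8} and {q4,q11}.
The partition is now stable with 7 blocks: {q1,q3} | {q0,q7,q8} | {q2,q5} | {q9} | {q6} | {q10} | {q4,q11}.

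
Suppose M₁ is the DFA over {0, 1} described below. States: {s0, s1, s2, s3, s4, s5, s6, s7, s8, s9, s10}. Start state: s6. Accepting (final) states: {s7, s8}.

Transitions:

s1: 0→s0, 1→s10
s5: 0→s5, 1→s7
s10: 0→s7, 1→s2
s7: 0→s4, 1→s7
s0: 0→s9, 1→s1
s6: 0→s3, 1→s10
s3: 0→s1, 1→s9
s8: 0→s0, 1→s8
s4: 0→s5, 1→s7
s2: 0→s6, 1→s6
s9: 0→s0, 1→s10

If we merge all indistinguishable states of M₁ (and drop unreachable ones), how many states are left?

Reachable states from the start: {s0,s1,s2,s3,s4,s5,s6,s7,s9,s10}. Unreachable: {s8} — drop them.
P0 = {s7} | {s0,s1,s2,s3,s4,s5,s6,s9,s10}.
On input 0, block {s0,s1,s2,s3,s4,s5,s6,s9,s10} splits into {s0,s1,s2,s3,s4,s5,s6,s9} and {s10}.
Split {s0,s1,s2,s3,s4,s5,s6,s9} by δ(·,1) → {s0,s2,s3} and {s1,s6,s9} and {s4,s5}.
The partition is now stable with 5 blocks: {s7} | {s0,s2,s3} | {s10} | {s1,s6,s9} | {s4,s5}.

5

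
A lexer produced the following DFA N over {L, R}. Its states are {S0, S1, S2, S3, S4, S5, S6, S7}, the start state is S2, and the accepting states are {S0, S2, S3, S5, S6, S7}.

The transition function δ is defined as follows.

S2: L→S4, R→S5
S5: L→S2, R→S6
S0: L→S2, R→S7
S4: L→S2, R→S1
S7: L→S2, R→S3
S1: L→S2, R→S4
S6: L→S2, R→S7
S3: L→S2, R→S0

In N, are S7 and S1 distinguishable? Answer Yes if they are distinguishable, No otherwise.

Yes

Every state is reachable, so we keep all 8.
Start with accepting vs non-accepting: {S0,S2,S3,S5,S6,S7} | {S1,S4}.
Refine {S0,S2,S3,S5,S6,S7} on symbol L: members go to different blocks, giving {S0,S3,S5,S6,S7} and {S2}.
No further refinement is possible. Final partition (3 blocks): {S0,S3,S5,S6,S7} | {S1,S4} | {S2}.
S7 and S1 end up in different blocks, so they are distinguishable. For instance, the string 'ε' is accepted from only S7.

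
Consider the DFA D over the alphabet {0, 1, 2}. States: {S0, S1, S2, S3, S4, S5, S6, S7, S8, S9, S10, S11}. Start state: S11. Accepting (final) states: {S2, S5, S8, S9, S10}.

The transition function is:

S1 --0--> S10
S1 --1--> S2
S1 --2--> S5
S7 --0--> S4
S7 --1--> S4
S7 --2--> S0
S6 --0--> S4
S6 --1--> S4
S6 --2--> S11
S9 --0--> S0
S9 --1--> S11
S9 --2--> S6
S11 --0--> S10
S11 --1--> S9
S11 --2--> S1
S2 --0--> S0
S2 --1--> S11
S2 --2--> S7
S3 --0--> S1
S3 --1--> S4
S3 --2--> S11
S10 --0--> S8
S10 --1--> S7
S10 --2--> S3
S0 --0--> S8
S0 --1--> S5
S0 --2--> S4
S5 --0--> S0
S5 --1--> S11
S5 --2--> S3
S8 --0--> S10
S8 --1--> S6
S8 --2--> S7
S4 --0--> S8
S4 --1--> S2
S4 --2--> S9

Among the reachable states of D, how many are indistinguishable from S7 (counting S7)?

3

Every state is reachable, so we keep all 12.
Initial partition by acceptance: {S2,S5,S8,S9,S10} | {S0,S1,S3,S4,S6,S7,S11}.
Split {S2,S5,S8,S9,S10} by δ(·,0) → {S2,S5,S9} and {S8,S10}.
On input 0, block {S0,S1,S3,S4,S6,S7,S11} splits into {S0,S1,S4,S11} and {S3,S6,S7}.
Refine {S0,S1,S4,S11} on symbol 2: members go to different blocks, giving {S0,S11} and {S1,S4}.
Stable partition: {S2,S5,S9} | {S0,S11} | {S8,S10} | {S3,S6,S7} | {S1,S4} — 5 equivalence classes.
The equivalence class containing S7 is {S3,S6,S7}, of size 3.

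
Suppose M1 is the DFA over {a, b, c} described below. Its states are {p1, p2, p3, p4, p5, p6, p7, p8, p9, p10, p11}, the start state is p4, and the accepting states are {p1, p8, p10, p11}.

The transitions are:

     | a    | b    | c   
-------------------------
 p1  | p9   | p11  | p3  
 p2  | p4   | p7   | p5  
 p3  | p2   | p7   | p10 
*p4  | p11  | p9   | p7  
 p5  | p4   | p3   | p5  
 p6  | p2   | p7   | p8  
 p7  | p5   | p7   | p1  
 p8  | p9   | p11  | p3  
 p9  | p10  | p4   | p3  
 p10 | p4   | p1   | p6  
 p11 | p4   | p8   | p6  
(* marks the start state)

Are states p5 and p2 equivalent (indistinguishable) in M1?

Yes

Every state is reachable, so we keep all 11.
Initial partition by acceptance: {p1,p8,p10,p11} | {p2,p3,p4,p5,p6,p7,p9}.
Split {p2,p3,p4,p5,p6,p7,p9} by δ(·,a) → {p2,p3,p5,p6,p7} and {p4,p9}.
On input a, block {p2,p3,p5,p6,p7} splits into {p3,p6,p7} and {p2,p5}.
No further refinement is possible. Final partition (4 blocks): {p1,p8,p10,p11} | {p3,p6,p7} | {p4,p9} | {p2,p5}.
p5 and p2 lie in the same block of the stable partition, so they are equivalent — no string distinguishes them.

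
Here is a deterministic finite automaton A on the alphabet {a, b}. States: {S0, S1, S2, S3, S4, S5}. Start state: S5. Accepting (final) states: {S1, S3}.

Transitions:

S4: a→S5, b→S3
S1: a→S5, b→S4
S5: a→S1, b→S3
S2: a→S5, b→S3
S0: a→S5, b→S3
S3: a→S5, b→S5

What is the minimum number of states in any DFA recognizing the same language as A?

4

Reachable states from the start: {S1,S3,S4,S5}. Unreachable: {S0,S2} — drop them.
P0 = {S1,S3} | {S4,S5}.
Refine {S4,S5} on symbol a: members go to different blocks, giving {S4} and {S5}.
Split {S1,S3} by δ(·,b) → {S1} and {S3}.
No further refinement is possible. Final partition (4 blocks): {S1} | {S4} | {S5} | {S3}.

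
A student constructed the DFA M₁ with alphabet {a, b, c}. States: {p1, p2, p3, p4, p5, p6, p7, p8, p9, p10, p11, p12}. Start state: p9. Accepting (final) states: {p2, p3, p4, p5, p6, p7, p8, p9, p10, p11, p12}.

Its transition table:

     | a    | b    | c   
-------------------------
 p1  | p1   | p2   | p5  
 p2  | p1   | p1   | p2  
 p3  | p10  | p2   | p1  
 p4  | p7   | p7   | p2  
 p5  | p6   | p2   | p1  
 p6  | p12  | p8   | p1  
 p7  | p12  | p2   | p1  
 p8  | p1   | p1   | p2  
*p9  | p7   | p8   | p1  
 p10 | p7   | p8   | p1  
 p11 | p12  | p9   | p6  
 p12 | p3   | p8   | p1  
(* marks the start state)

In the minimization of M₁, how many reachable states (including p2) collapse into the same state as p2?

States {p4,p11} cannot be reached from the start state, so discard them.
P0 = {p2,p3,p5,p6,p7,p8,p9,p10,p12} | {p1}.
Refine {p2,p3,p5,p6,p7,p8,p9,p10,p12} on symbol a: members go to different blocks, giving {p3,p5,p6,p7,p9,p10,p12} and {p2,p8}.
The partition is now stable with 3 blocks: {p3,p5,p6,p7,p9,p10,p12} | {p1} | {p2,p8}.
The equivalence class containing p2 is {p2,p8}, of size 2.

2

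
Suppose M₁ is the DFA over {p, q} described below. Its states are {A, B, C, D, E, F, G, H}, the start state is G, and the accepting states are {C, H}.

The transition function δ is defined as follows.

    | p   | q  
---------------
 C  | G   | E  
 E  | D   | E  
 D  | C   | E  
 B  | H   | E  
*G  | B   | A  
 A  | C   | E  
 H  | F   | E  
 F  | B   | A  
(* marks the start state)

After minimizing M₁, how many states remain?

All states are reachable from the start state.
P0 = {C,H} | {A,B,D,E,F,G}.
On input p, block {A,B,D,E,F,G} splits into {A,B,D} and {E,F,G}.
On input q, block {E,F,G} splits into {F,G} and {E}.
No further refinement is possible. Final partition (4 blocks): {C,H} | {A,B,D} | {F,G} | {E}.

4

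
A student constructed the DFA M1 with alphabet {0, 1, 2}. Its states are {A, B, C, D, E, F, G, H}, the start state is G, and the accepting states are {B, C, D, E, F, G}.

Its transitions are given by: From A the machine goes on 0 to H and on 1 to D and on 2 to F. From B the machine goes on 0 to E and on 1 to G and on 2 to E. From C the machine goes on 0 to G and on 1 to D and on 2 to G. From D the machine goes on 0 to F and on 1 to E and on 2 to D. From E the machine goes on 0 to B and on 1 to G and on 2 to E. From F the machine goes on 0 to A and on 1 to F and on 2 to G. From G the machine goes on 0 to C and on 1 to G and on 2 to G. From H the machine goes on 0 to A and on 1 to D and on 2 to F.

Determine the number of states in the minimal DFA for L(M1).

Every state is reachable, so we keep all 8.
Initial partition by acceptance: {B,C,D,E,F,G} | {A,H}.
On input 0, block {B,C,D,E,F,G} splits into {B,C,D,E,G} and {F}.
On input 0, block {B,C,D,E,G} splits into {B,C,E,G} and {D}.
On input 1, block {B,C,E,G} splits into {B,E,G} and {C}.
On input 0, block {B,E,G} splits into {B,E} and {G}.
Stable partition: {B,E} | {A,H} | {F} | {D} | {C} | {G} — 6 equivalence classes.

6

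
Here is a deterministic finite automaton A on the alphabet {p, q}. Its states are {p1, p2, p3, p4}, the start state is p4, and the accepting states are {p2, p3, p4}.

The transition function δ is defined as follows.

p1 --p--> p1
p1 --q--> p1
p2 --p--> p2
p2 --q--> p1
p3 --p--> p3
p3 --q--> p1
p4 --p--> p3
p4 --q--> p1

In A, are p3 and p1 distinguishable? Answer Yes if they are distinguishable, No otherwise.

Yes

States {p2} cannot be reached from the start state, so discard them.
Initial partition by acceptance: {p3,p4} | {p1}.
No further refinement is possible. Final partition (2 blocks): {p3,p4} | {p1}.
p3 and p1 end up in different blocks, so they are distinguishable. For instance, the string 'ε' is accepted from only p3.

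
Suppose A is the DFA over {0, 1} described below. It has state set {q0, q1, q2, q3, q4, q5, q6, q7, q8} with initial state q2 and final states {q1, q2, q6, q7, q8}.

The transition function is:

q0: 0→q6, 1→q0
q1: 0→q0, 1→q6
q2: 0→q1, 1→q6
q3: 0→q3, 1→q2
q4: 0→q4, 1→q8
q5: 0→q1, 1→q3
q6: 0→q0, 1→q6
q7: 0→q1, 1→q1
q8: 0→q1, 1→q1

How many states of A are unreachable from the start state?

Starting at q2 and following transitions, the reachable set is {q0, q1, q2, q6}. That leaves q3, q4, q5, q7, q8 unreachable — 5 in total.

5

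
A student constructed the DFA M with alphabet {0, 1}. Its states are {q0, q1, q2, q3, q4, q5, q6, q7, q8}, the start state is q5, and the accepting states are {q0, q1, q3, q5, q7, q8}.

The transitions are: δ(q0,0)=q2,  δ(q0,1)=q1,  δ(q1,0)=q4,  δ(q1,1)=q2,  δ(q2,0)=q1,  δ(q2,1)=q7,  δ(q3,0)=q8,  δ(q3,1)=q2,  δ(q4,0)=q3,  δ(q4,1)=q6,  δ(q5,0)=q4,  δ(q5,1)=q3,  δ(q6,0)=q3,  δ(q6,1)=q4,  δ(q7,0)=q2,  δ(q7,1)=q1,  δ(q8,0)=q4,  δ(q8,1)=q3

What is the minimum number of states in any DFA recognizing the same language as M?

Reachable states from the start: {q1,q2,q3,q4,q5,q6,q7,q8}. Unreachable: {q0} — drop them.
P0 = {q1,q3,q5,q7,q8} | {q2,q4,q6}.
Split {q1,q3,q5,q7,q8} by δ(·,0) → {q1,q5,q7,q8} and {q3}.
On input 1, block {q1,q5,q7,q8} splits into {q5,q8} and {q1} and {q7}.
Refine {q2,q4,q6} on symbol 0: members go to different blocks, giving {q4,q6} and {q2}.
No further refinement is possible. Final partition (6 blocks): {q5,q8} | {q4,q6} | {q3} | {q1} | {q7} | {q2}.

6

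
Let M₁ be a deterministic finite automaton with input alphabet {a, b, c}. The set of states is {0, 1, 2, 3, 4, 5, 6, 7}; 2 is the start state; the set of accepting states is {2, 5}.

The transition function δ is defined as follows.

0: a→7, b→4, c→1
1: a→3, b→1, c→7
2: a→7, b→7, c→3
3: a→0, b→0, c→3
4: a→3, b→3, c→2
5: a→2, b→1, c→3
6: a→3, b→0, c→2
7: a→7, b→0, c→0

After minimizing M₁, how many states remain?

States {5,6} cannot be reached from the start state, so discard them.
P0 = {2} | {0,1,3,4,7}.
Split {0,1,3,4,7} by δ(·,c) → {0,1,3,7} and {4}.
On input b, block {0,1,3,7} splits into {1,3,7} and {0}.
Refine {1,3,7} on symbol a: members go to different blocks, giving {1,7} and {3}.
On input a, block {1,7} splits into {1} and {7}.
No further refinement is possible. Final partition (6 blocks): {2} | {1} | {4} | {0} | {3} | {7}.

6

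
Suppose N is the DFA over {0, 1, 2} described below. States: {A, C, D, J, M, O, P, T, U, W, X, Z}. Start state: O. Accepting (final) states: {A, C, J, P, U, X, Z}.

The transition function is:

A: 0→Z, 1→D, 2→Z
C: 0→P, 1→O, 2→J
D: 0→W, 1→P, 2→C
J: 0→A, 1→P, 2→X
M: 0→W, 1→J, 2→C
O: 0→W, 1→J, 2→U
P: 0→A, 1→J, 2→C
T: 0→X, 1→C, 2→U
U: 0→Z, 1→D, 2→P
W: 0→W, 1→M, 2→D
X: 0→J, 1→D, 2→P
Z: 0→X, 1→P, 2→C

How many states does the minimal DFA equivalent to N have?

States {T} cannot be reached from the start state, so discard them.
P0 = {A,C,J,P,U,X,Z} | {D,M,O,W}.
Refine {A,C,J,P,U,X,Z} on symbol 1: members go to different blocks, giving {A,C,U,X} and {J,P,Z}.
On input 1, block {D,M,O,W} splits into {D,M,O} and {W}.
The partition is now stable with 4 blocks: {A,C,U,X} | {D,M,O} | {J,P,Z} | {W}.

4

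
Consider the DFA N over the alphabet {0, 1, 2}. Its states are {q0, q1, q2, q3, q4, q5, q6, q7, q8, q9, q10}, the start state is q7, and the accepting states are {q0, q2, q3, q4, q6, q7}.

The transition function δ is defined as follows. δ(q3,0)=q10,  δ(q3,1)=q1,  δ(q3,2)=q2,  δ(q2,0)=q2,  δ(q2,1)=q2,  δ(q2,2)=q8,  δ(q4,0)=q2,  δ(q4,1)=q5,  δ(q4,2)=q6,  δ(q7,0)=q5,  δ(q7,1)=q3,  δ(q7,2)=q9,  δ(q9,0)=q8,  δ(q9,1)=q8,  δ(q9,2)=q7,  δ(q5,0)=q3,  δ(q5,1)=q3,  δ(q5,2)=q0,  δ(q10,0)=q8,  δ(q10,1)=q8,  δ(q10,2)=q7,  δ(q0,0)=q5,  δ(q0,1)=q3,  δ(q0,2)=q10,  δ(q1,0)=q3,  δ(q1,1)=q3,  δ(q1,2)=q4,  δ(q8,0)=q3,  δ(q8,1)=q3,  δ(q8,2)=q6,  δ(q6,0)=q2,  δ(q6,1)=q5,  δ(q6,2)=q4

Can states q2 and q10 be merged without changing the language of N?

No

P0 = {q0,q2,q3,q4,q6,q7} | {q1,q5,q8,q9,q10}.
On input 0, block {q0,q2,q3,q4,q6,q7} splits into {q0,q3,q7} and {q2,q4,q6}.
Split {q0,q3,q7} by δ(·,1) → {q0,q7} and {q3}.
Split {q1,q5,q8,q9,q10} by δ(·,0) → {q1,q5,q8} and {q9,q10}.
Refine {q1,q5,q8} on symbol 2: members go to different blocks, giving {q1,q8} and {q5}.
On input 1, block {q2,q4,q6} splits into {q4,q6} and {q2}.
The partition is now stable with 7 blocks: {q0,q7} | {q1,q8} | {q4,q6} | {q3} | {q9,q10} | {q5} | {q2}.
q2 and q10 end up in different blocks, so they are distinguishable. For instance, the string 'ε' is accepted from only q2.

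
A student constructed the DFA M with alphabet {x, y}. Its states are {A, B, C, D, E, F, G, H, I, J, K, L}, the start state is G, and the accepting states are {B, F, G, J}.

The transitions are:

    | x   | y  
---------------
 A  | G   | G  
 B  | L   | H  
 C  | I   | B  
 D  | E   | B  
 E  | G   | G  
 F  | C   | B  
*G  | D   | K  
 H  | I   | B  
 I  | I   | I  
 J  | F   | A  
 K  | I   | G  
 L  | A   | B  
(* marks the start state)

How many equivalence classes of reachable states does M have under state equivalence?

First remove the unreachable states {C,F,J}; 9 states remain.
P0 = {B,G} | {A,D,E,H,I,K,L}.
Refine {A,D,E,H,I,K,L} on symbol x: members go to different blocks, giving {D,H,I,K,L} and {A,E}.
On input x, block {D,H,I,K,L} splits into {H,I,K} and {D,L}.
Refine {H,I,K} on symbol y: members go to different blocks, giving {H,K} and {I}.
The partition is now stable with 5 blocks: {B,G} | {H,K} | {A,E} | {D,L} | {I}.

5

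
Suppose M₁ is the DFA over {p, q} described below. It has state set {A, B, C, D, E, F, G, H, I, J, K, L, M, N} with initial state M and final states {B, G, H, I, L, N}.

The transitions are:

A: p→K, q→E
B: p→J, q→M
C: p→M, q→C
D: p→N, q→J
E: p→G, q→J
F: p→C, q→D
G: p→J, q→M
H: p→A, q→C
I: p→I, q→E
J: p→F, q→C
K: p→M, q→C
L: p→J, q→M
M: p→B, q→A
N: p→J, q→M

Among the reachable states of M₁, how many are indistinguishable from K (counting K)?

First remove the unreachable states {H,I,L}; 11 states remain.
Initial partition by acceptance: {B,G,N} | {A,C,D,E,F,J,K,M}.
Refine {A,C,D,E,F,J,K,M} on symbol p: members go to different blocks, giving {A,C,F,J,K} and {D,E,M}.
Split {A,C,F,J,K} by δ(·,p) → {A,F,J} and {C,K}.
Refine {A,F,J} on symbol p: members go to different blocks, giving {A,F} and {J}.
Refine {D,E,M} on symbol q: members go to different blocks, giving {D,E} and {M}.
Stable partition: {B,G,N} | {A,F} | {D,E} | {C,K} | {J} | {M} — 6 equivalence classes.
The equivalence class containing K is {C,K}, of size 2.

2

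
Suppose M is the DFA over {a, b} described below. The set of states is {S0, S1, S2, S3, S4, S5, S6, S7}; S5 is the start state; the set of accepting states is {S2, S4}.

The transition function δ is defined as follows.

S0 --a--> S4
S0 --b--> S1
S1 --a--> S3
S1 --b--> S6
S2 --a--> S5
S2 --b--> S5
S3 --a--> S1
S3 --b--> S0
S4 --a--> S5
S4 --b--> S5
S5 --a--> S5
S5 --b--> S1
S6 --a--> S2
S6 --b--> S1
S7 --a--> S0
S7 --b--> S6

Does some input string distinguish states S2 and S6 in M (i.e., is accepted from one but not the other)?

Reachable states from the start: {S0,S1,S2,S3,S4,S5,S6}. Unreachable: {S7} — drop them.
Initial partition by acceptance: {S2,S4} | {S0,S1,S3,S5,S6}.
On input a, block {S0,S1,S3,S5,S6} splits into {S1,S3,S5} and {S0,S6}.
Split {S1,S3,S5} by δ(·,b) → {S1,S3} and {S5}.
Stable partition: {S2,S4} | {S1,S3} | {S0,S6} | {S5} — 4 equivalence classes.
S2 and S6 end up in different blocks, so they are distinguishable. For instance, the string 'ε' is accepted from only S2.

Yes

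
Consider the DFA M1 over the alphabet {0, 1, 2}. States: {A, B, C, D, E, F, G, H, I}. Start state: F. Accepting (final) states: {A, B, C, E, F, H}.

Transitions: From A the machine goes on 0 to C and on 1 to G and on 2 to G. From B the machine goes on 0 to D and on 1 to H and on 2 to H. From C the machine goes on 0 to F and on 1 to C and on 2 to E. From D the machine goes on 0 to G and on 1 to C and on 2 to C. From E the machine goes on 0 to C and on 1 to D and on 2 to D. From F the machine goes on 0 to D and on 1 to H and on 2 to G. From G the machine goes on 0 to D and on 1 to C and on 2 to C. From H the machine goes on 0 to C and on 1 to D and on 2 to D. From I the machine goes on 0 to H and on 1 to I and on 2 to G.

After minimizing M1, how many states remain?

First remove the unreachable states {A,B,I}; 6 states remain.
P0 = {C,E,F,H} | {D,G}.
Refine {C,E,F,H} on symbol 0: members go to different blocks, giving {C,E,H} and {F}.
Split {C,E,H} by δ(·,0) → {E,H} and {C}.
The partition is now stable with 4 blocks: {E,H} | {D,G} | {F} | {C}.

4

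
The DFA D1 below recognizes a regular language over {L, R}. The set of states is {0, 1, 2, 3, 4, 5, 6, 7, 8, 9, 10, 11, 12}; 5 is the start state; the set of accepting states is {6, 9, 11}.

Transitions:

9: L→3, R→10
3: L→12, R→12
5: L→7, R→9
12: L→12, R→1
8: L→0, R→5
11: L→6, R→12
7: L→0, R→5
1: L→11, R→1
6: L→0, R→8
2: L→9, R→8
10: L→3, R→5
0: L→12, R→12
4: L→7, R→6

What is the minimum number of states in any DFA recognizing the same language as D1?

7

States {2,4} cannot be reached from the start state, so discard them.
P0 = {6,9,11} | {0,1,3,5,7,8,10,12}.
On input L, block {6,9,11} splits into {6,9} and {11}.
Refine {0,1,3,5,7,8,10,12} on symbol L: members go to different blocks, giving {0,3,5,7,8,10,12} and {1}.
On input R, block {0,3,5,7,8,10,12} splits into {0,3,7,8,10} and {5} and {12}.
On input L, block {0,3,7,8,10} splits into {7,8,10} and {0,3}.
No further refinement is possible. Final partition (7 blocks): {6,9} | {7,8,10} | {11} | {1} | {5} | {12} | {0,3}.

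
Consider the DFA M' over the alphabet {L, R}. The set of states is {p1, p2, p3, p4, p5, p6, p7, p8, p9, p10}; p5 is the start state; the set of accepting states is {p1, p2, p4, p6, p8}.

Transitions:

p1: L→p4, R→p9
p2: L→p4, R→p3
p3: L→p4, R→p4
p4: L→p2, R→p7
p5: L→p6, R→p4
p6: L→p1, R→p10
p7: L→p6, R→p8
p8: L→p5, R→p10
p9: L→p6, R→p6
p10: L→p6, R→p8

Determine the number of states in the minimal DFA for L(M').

Every state is reachable, so we keep all 10.
Start with accepting vs non-accepting: {p1,p2,p4,p6,p8} | {p3,p5,p7,p9,p10}.
On input L, block {p1,p2,p4,p6,p8} splits into {p1,p2,p4,p6} and {p8}.
Refine {p3,p5,p7,p9,p10} on symbol R: members go to different blocks, giving {p3,p5,p9} and {p7,p10}.
On input R, block {p1,p2,p4,p6} splits into {p1,p2} and {p4,p6}.
Stable partition: {p1,p2} | {p3,p5,p9} | {p8} | {p7,p10} | {p4,p6} — 5 equivalence classes.

5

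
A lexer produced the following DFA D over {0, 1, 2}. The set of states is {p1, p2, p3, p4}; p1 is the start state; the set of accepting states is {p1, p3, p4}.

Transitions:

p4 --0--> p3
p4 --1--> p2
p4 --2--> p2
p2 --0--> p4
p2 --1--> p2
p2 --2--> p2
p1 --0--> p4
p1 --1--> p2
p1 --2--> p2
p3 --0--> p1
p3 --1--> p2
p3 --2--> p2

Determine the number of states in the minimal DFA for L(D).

All states are reachable from the start state.
Start with accepting vs non-accepting: {p1,p3,p4} | {p2}.
No further refinement is possible. Final partition (2 blocks): {p1,p3,p4} | {p2}.

2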